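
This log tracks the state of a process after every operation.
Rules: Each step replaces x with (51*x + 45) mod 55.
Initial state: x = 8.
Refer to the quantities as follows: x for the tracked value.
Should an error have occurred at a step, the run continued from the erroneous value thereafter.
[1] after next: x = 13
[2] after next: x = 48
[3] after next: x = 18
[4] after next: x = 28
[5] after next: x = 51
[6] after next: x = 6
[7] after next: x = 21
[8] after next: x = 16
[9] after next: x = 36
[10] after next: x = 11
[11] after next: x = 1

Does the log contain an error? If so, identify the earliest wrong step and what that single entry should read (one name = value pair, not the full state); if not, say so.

step 5, x = 43

Step 1: x = (51*8 + 45) mod 55 = 13 — matches.
Step 2: x = (51*13 + 45) mod 55 = 48 — agrees with the log.
Step 3: x = (51*48 + 45) mod 55 = 18 — exactly as logged.
Step 4: x = (51*18 + 45) mod 55 = 28 — exactly as logged.
Step 5: x = (51*28 + 45) mod 55 = 43 — not what was recorded.
Step 5 is the first one off; corrected, x = 43.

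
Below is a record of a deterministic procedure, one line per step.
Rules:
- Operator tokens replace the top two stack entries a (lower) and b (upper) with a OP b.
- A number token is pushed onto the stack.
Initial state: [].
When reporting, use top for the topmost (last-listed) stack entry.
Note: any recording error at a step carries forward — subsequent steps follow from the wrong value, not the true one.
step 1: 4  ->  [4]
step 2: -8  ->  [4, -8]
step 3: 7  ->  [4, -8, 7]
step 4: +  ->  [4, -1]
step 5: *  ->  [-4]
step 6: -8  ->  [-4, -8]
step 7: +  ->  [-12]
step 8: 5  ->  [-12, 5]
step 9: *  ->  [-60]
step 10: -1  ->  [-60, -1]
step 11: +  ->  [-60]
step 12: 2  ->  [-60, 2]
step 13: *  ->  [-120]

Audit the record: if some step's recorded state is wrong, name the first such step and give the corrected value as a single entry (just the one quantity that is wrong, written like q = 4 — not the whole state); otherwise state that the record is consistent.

step 1: push 4: top = 4 -> in agreement
step 2: push -8: top = -8 -> verified
step 3: push 7: top = 7 -> matches
step 4: -8 + 7 = -1 -> matches
step 5: 4 * -1 = -4 -> no discrepancy
step 6: push -8: top = -8 -> exactly as logged
step 7: -4 + -8 = -12 -> agrees with the record
step 8: push 5: top = 5 -> verified
step 9: -12 * 5 = -60 -> same as recorded
step 10: push -1: top = -1 -> matches
step 11: -60 + -1 = -61 -> first mismatch against the record
First deviation found at step 11; the corrected entry is top = -61.

step 11, top = -61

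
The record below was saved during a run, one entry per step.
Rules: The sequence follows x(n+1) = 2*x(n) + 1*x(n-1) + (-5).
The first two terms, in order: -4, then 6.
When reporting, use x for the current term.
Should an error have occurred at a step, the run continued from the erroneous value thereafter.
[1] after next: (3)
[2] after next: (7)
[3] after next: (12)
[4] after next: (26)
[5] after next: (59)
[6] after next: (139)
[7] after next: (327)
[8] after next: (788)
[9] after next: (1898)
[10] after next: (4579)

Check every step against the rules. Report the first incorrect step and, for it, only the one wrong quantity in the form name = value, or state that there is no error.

step 7, x = 332

step 1: x = 2*(6) + (1)*(-4) + (-5) = 3 -> verified
step 2: x = 2*(3) + (1)*(6) + (-5) = 7 -> same as recorded
step 3: x = 2*(7) + (1)*(3) + (-5) = 12 -> no discrepancy
step 4: x = 2*(12) + (1)*(7) + (-5) = 26 -> no discrepancy
step 5: x = 2*(26) + (1)*(12) + (-5) = 59 -> matches
step 6: x = 2*(59) + (1)*(26) + (-5) = 139 -> confirmed correct
step 7: x = 2*(139) + (1)*(59) + (-5) = 332 -> the record has a different value
Step 7 is the first one off; corrected, x = 332.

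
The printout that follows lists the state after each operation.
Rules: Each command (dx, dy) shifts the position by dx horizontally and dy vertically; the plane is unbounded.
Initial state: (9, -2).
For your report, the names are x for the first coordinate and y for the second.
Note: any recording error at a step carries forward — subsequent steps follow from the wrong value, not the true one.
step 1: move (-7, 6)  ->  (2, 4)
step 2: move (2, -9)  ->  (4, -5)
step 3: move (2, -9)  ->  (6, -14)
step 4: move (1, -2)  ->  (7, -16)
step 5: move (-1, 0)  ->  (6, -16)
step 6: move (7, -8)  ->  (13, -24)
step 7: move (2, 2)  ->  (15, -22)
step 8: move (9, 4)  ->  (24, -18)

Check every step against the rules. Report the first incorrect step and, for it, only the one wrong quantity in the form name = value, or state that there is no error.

Step 1: x = 9 + (-7) = 2, y = -2 + (6) = 4 — in agreement.
Step 2: x = 2 + (2) = 4, y = 4 + (-9) = -5 — consistent with the printout.
Step 3: x = 4 + (2) = 6, y = -5 + (-9) = -14 — in agreement.
Step 4: x = 6 + (1) = 7, y = -14 + (-2) = -16 — in agreement.
Step 5: x = 7 + (-1) = 6, y = -16 + (0) = -16 — consistent with the printout.
Step 6: x = 6 + (7) = 13, y = -16 + (-8) = -24 — no discrepancy.
Step 7: x = 13 + (2) = 15, y = -24 + (2) = -22 — in agreement.
Step 8: x = 15 + (9) = 24, y = -22 + (4) = -18 — in agreement.
All entries verified; no error found.

no error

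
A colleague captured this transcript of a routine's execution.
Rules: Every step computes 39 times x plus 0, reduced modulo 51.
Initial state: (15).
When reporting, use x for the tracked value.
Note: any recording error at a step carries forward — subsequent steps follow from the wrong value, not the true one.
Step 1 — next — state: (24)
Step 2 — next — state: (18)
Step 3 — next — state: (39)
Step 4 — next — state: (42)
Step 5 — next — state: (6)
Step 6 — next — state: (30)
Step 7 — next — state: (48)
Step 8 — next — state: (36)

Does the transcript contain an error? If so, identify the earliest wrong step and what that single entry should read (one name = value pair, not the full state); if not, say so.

Step 1: x = (39*15 + 0) mod 51 = 24 — matches.
Step 2: x = (39*24 + 0) mod 51 = 18 — in agreement.
Step 3: x = (39*18 + 0) mod 51 = 39 — no discrepancy.
Step 4: x = (39*39 + 0) mod 51 = 42 — matches.
Step 5: x = (39*42 + 0) mod 51 = 6 — confirmed correct.
Step 6: x = (39*6 + 0) mod 51 = 30 — verified.
Step 7: x = (39*30 + 0) mod 51 = 48 — in agreement.
Step 8: x = (39*48 + 0) mod 51 = 36 — verified.
No step deviates from the rules.

no error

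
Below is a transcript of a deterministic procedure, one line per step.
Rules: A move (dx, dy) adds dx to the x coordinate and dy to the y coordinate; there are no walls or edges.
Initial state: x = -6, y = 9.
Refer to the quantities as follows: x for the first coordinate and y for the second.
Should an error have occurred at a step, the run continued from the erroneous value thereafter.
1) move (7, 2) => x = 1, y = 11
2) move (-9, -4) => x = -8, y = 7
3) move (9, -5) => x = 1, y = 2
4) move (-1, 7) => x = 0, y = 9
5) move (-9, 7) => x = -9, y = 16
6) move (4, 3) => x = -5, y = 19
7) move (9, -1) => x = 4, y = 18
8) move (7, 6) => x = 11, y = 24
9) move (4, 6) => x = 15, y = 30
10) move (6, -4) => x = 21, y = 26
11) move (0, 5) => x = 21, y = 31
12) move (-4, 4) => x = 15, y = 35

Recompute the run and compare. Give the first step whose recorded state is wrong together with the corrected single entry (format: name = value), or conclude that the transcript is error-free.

step 12, x = 17

Step 1: x = -6 + (7) = 1, y = 9 + (2) = 11 — matches.
Step 2: x = 1 + (-9) = -8, y = 11 + (-4) = 7 — consistent with the transcript.
Step 3: x = -8 + (9) = 1, y = 7 + (-5) = 2 — in agreement.
Step 4: x = 1 + (-1) = 0, y = 2 + (7) = 9 — same as recorded.
Step 5: x = 0 + (-9) = -9, y = 9 + (7) = 16 — confirmed correct.
Step 6: x = -9 + (4) = -5, y = 16 + (3) = 19 — agrees with the transcript.
Step 7: x = -5 + (9) = 4, y = 19 + (-1) = 18 — in agreement.
Step 8: x = 4 + (7) = 11, y = 18 + (6) = 24 — checks out.
Step 9: x = 11 + (4) = 15, y = 24 + (6) = 30 — agrees with the transcript.
Step 10: x = 15 + (6) = 21, y = 30 + (-4) = 26 — exactly as logged.
Step 11: x = 21 + (0) = 21, y = 26 + (5) = 31 — matches.
Step 12: x = 21 + (-4) = 17, y = 31 + (4) = 35 — a discrepancy with the transcript.
So the first discrepancy is step 12, where the right value is x = 17.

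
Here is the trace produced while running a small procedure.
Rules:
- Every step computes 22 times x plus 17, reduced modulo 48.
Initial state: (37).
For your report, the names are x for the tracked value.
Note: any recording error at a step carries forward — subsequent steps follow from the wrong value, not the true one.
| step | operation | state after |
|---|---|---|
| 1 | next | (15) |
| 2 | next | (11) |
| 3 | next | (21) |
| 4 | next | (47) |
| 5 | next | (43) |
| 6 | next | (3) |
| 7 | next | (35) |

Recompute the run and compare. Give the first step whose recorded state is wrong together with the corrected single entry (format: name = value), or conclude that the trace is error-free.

Recomputing the run from the initial state:
step 1: x = 15
step 2: x = 11
step 3: x = 19
step 4: x = 3
step 5: x = 35
step 6: x = 19
step 7: x = 3
The first disagreement with the trace is at step 3, where the value should be x = 19.

step 3, x = 19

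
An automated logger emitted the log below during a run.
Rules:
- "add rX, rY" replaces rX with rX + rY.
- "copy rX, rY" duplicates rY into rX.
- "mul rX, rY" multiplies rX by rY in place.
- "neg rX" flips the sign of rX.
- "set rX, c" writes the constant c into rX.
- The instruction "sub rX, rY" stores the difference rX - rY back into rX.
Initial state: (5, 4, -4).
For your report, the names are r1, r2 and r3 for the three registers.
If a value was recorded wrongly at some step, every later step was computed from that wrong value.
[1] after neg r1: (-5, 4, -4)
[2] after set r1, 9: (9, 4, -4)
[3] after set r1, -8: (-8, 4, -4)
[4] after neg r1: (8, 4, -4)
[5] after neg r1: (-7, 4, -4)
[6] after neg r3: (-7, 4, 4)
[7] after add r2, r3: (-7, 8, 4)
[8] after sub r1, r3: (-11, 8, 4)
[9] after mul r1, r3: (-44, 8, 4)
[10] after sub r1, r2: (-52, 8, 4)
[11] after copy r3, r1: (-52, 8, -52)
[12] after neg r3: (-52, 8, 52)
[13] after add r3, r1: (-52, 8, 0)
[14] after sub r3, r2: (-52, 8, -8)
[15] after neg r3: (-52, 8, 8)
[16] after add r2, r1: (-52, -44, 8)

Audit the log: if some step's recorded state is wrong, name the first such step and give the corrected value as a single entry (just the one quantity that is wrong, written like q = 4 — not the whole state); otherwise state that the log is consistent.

step 5, r1 = -8

Step 1: r1 = -(5) = -5 — in agreement.
Step 2: r1 = 9 — in agreement.
Step 3: r1 = -8 — exactly as logged.
Step 4: r1 = -(-8) = 8 — no discrepancy.
Step 5: r1 = -(8) = -8 — the log disagrees here.
Step 5 is the first one off; corrected, r1 = -8.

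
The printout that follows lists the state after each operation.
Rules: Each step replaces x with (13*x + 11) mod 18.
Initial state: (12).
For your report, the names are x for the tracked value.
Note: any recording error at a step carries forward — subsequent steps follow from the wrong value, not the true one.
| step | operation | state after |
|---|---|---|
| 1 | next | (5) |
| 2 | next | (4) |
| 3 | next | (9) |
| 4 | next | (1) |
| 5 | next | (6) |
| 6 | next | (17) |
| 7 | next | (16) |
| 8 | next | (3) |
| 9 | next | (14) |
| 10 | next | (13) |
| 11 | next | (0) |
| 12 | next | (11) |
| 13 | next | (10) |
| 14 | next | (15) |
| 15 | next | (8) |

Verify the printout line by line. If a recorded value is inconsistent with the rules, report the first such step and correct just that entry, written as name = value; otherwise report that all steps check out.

Recomputing the run from the initial state:
step 1: x = 5
step 2: x = 4
step 3: x = 9
step 4: x = 2
step 5: x = 1
step 6: x = 6
step 7: x = 17
step 8: x = 16
step 9: x = 3
step 10: x = 14
step 11: x = 13
step 12: x = 0
step 13: x = 11
step 14: x = 10
step 15: x = 15
The first disagreement with the printout is at step 4, where the value should be x = 2.

step 4, x = 2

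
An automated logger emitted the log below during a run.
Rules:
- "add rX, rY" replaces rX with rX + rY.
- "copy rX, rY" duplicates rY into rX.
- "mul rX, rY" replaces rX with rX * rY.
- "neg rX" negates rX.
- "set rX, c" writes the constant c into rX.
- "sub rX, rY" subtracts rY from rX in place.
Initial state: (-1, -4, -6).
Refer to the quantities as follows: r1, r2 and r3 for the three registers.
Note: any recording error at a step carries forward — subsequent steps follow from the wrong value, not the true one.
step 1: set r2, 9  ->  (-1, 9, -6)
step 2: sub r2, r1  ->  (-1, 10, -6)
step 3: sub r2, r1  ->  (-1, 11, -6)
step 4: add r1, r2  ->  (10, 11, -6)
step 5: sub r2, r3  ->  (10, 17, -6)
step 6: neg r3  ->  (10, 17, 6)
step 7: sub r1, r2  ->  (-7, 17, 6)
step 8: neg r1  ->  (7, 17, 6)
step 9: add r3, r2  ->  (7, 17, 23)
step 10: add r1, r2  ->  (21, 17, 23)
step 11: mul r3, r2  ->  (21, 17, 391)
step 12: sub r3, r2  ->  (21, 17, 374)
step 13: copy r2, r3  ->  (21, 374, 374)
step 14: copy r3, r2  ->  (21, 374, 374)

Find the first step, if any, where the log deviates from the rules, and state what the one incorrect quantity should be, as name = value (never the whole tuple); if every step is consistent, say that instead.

step 10, r1 = 24

Recomputing the run from the initial state:
step 1: r1 = -1, r2 = 9, r3 = -6
step 2: r1 = -1, r2 = 10, r3 = -6
step 3: r1 = -1, r2 = 11, r3 = -6
step 4: r1 = 10, r2 = 11, r3 = -6
step 5: r1 = 10, r2 = 17, r3 = -6
step 6: r1 = 10, r2 = 17, r3 = 6
step 7: r1 = -7, r2 = 17, r3 = 6
step 8: r1 = 7, r2 = 17, r3 = 6
step 9: r1 = 7, r2 = 17, r3 = 23
step 10: r1 = 24, r2 = 17, r3 = 23
step 11: r1 = 24, r2 = 17, r3 = 391
step 12: r1 = 24, r2 = 17, r3 = 374
step 13: r1 = 24, r2 = 374, r3 = 374
step 14: r1 = 24, r2 = 374, r3 = 374
The first disagreement with the log is at step 10, where the value should be r1 = 24.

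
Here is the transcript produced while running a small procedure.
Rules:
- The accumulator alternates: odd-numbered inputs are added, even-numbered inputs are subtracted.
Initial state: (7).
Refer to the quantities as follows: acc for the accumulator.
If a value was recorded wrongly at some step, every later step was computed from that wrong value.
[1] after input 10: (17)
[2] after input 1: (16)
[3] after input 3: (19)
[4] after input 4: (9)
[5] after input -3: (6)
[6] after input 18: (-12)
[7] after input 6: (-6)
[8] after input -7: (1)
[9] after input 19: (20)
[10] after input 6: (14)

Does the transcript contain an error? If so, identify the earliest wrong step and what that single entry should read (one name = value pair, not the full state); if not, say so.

1. acc = 7 + 10 = 17 (in agreement)
2. acc = 17 - 1 = 16 (exactly as logged)
3. acc = 16 + 3 = 19 (verified)
4. acc = 19 - 4 = 15 (not what was recorded)
That makes step 4 the first incorrect line — acc = 15 is what it should show.

step 4, acc = 15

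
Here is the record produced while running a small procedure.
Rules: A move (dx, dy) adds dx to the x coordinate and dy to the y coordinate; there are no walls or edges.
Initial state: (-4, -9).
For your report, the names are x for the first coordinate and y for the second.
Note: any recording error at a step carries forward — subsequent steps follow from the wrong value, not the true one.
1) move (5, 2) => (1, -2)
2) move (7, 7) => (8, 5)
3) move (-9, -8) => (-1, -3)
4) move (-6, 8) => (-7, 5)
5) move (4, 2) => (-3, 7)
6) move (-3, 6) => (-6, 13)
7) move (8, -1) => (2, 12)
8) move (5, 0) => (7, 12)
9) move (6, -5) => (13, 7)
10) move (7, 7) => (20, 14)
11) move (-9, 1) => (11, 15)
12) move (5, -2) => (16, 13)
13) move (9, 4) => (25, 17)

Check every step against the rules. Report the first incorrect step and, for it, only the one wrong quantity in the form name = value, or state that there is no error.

step 1, y = -7

step 1: x = -4 + (5) = 1, y = -9 + (2) = -7 -> the record has a different value
Step 1 is the first one off; corrected, y = -7.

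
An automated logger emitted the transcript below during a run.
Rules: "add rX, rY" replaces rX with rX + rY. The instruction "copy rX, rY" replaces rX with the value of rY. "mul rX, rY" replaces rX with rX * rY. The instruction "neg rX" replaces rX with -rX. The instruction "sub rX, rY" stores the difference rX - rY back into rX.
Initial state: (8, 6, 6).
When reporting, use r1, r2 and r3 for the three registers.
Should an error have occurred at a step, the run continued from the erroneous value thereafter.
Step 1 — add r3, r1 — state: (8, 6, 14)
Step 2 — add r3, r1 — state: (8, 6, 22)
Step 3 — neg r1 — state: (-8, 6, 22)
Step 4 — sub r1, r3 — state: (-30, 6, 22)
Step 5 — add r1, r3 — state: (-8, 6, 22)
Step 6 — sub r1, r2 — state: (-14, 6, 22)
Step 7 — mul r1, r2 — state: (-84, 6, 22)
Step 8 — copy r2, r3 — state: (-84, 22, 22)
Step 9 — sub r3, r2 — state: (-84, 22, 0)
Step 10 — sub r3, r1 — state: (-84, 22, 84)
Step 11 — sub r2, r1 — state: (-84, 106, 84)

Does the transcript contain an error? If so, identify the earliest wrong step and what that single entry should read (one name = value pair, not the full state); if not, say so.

no error

Recomputing the run from the initial state:
step 1: r1 = 8, r2 = 6, r3 = 14
step 2: r1 = 8, r2 = 6, r3 = 22
step 3: r1 = -8, r2 = 6, r3 = 22
step 4: r1 = -30, r2 = 6, r3 = 22
step 5: r1 = -8, r2 = 6, r3 = 22
step 6: r1 = -14, r2 = 6, r3 = 22
step 7: r1 = -84, r2 = 6, r3 = 22
step 8: r1 = -84, r2 = 22, r3 = 22
step 9: r1 = -84, r2 = 22, r3 = 0
step 10: r1 = -84, r2 = 22, r3 = 84
step 11: r1 = -84, r2 = 106, r3 = 84
This matches the transcript at every step.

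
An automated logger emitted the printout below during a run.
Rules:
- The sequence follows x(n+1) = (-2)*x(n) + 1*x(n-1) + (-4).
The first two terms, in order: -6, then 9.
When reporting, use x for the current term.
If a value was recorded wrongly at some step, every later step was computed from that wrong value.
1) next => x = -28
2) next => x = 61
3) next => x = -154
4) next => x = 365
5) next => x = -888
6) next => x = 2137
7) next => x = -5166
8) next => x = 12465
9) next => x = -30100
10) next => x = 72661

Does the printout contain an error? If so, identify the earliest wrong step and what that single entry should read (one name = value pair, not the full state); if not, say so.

no error

Recomputing the run from the initial state:
step 1: x = -28
step 2: x = 61
step 3: x = -154
step 4: x = 365
step 5: x = -888
step 6: x = 2137
step 7: x = -5166
step 8: x = 12465
step 9: x = -30100
step 10: x = 72661
This matches the printout at every step.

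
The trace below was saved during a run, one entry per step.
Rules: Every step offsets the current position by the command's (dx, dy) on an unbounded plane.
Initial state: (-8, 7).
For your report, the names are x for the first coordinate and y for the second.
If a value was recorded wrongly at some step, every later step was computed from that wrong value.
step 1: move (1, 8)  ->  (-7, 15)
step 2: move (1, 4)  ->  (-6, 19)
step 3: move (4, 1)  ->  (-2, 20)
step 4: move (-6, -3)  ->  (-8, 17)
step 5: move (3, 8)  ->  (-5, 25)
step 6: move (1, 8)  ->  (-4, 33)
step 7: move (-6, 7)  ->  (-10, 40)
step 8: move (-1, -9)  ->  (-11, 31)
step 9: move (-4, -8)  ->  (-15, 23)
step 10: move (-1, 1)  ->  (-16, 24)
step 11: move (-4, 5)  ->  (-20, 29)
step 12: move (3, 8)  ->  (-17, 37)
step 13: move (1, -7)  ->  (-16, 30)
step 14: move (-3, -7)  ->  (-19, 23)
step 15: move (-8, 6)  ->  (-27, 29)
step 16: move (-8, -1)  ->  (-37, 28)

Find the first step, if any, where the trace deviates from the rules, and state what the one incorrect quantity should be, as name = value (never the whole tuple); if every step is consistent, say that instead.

step 16, x = -35

Step 1: x = -8 + (1) = -7, y = 7 + (8) = 15 — exactly as logged.
Step 2: x = -7 + (1) = -6, y = 15 + (4) = 19 — same as recorded.
Step 3: x = -6 + (4) = -2, y = 19 + (1) = 20 — exactly as logged.
Step 4: x = -2 + (-6) = -8, y = 20 + (-3) = 17 — in agreement.
Step 5: x = -8 + (3) = -5, y = 17 + (8) = 25 — confirmed correct.
Step 6: x = -5 + (1) = -4, y = 25 + (8) = 33 — in agreement.
Step 7: x = -4 + (-6) = -10, y = 33 + (7) = 40 — matches.
Step 8: x = -10 + (-1) = -11, y = 40 + (-9) = 31 — exactly as logged.
Step 9: x = -11 + (-4) = -15, y = 31 + (-8) = 23 — no discrepancy.
Step 10: x = -15 + (-1) = -16, y = 23 + (1) = 24 — same as recorded.
Step 11: x = -16 + (-4) = -20, y = 24 + (5) = 29 — consistent with the trace.
Step 12: x = -20 + (3) = -17, y = 29 + (8) = 37 — in agreement.
Step 13: x = -17 + (1) = -16, y = 37 + (-7) = 30 — checks out.
Step 14: x = -16 + (-3) = -19, y = 30 + (-7) = 23 — consistent with the trace.
Step 15: x = -19 + (-8) = -27, y = 23 + (6) = 29 — in agreement.
Step 16: x = -27 + (-8) = -35, y = 29 + (-1) = 28 — a discrepancy with the trace.
Step 16 is the first one off; corrected, x = -35.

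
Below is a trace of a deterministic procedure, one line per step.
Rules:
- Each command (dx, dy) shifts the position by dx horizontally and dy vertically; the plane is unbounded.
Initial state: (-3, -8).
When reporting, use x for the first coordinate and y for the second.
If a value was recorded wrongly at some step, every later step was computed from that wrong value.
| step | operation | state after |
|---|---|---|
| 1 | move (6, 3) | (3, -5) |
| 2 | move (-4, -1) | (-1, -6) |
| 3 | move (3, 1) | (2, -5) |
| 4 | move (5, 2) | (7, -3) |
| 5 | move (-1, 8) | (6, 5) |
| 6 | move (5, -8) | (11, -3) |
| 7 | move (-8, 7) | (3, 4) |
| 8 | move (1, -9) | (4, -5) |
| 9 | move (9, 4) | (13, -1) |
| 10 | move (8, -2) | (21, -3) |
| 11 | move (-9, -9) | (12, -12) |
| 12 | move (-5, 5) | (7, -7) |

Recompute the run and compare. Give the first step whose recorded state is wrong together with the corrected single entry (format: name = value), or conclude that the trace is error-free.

no error

Recomputing the run from the initial state:
step 1: x = 3, y = -5
step 2: x = -1, y = -6
step 3: x = 2, y = -5
step 4: x = 7, y = -3
step 5: x = 6, y = 5
step 6: x = 11, y = -3
step 7: x = 3, y = 4
step 8: x = 4, y = -5
step 9: x = 13, y = -1
step 10: x = 21, y = -3
step 11: x = 12, y = -12
step 12: x = 7, y = -7
This matches the trace at every step.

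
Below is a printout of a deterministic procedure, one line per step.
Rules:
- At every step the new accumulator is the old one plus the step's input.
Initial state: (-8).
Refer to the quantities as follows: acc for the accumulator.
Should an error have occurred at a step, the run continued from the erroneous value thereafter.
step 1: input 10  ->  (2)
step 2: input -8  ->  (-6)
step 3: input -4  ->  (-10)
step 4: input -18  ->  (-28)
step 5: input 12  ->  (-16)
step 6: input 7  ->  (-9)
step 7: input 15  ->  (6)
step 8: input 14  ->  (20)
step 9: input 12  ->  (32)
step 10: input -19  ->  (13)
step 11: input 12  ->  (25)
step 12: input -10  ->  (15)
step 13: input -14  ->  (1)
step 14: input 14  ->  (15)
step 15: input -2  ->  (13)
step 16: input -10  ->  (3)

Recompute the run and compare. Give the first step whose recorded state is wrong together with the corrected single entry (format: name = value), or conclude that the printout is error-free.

no error

step 1: acc = -8 + 10 = 2 -> exactly as logged
step 2: acc = 2 + -8 = -6 -> in agreement
step 3: acc = -6 + -4 = -10 -> verified
step 4: acc = -10 + -18 = -28 -> agrees with the printout
step 5: acc = -28 + 12 = -16 -> same as recorded
step 6: acc = -16 + 7 = -9 -> matches
step 7: acc = -9 + 15 = 6 -> exactly as logged
step 8: acc = 6 + 14 = 20 -> in agreement
step 9: acc = 20 + 12 = 32 -> same as recorded
step 10: acc = 32 + -19 = 13 -> exactly as logged
step 11: acc = 13 + 12 = 25 -> in agreement
step 12: acc = 25 + -10 = 15 -> verified
step 13: acc = 15 + -14 = 1 -> agrees with the printout
step 14: acc = 1 + 14 = 15 -> in agreement
step 15: acc = 15 + -2 = 13 -> exactly as logged
step 16: acc = 13 + -10 = 3 -> no discrepancy
Nothing is out of place; the run is error-free.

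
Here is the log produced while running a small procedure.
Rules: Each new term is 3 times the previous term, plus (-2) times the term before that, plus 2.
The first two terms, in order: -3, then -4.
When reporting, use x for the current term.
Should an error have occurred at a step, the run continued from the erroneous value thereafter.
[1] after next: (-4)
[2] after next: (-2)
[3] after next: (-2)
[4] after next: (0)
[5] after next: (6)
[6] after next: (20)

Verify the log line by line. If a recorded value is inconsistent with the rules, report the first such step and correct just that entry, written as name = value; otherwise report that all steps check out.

step 3, x = 4

Step 1: x = 3*(-4) + (-2)*(-3) + (2) = -4 — checks out.
Step 2: x = 3*(-4) + (-2)*(-4) + (2) = -2 — confirmed correct.
Step 3: x = 3*(-2) + (-2)*(-4) + (2) = 4 — the recorded entry deviates here.
That makes step 3 the first incorrect line — x = 4 is what it should show.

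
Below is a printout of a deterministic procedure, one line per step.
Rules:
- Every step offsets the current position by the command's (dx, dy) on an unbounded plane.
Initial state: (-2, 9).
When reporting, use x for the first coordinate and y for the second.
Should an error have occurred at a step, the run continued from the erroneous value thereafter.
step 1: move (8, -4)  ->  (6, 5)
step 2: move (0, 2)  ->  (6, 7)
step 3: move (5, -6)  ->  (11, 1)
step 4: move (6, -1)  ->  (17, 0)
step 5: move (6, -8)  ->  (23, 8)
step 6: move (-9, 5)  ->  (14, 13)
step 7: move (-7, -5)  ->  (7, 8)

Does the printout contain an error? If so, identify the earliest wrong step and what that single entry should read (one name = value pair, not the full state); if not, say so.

step 5, y = -8

step 1: x = -2 + (8) = 6, y = 9 + (-4) = 5 -> consistent with the printout
step 2: x = 6 + (0) = 6, y = 5 + (2) = 7 -> agrees with the printout
step 3: x = 6 + (5) = 11, y = 7 + (-6) = 1 -> exactly as logged
step 4: x = 11 + (6) = 17, y = 1 + (-1) = 0 -> exactly as logged
step 5: x = 17 + (6) = 23, y = 0 + (-8) = -8 -> this is not what the printout shows
First deviation found at step 5; the corrected entry is y = -8.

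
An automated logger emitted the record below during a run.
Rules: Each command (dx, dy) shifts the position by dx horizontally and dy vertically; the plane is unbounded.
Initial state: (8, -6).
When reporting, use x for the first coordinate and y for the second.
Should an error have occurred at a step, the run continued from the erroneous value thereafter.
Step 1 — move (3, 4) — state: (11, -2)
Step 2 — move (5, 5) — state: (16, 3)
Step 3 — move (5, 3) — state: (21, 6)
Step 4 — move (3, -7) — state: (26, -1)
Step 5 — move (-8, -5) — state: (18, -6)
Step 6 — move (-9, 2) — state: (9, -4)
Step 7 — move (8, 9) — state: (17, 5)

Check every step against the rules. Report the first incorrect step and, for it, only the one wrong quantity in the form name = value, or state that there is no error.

Step 1: x = 8 + (3) = 11, y = -6 + (4) = -2 — checks out.
Step 2: x = 11 + (5) = 16, y = -2 + (5) = 3 — matches.
Step 3: x = 16 + (5) = 21, y = 3 + (3) = 6 — in agreement.
Step 4: x = 21 + (3) = 24, y = 6 + (-7) = -1 — the entry is off here.
Step 4 is the first one off; corrected, x = 24.

step 4, x = 24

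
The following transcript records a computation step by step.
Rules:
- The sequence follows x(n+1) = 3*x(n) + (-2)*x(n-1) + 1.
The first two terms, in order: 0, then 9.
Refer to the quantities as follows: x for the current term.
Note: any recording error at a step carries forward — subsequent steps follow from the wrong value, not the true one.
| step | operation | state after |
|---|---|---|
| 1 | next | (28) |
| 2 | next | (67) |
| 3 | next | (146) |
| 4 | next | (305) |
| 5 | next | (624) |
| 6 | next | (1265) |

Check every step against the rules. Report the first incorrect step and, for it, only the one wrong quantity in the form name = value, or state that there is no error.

Recomputing the run from the initial state:
step 1: x = 28
step 2: x = 67
step 3: x = 146
step 4: x = 305
step 5: x = 624
step 6: x = 1263
The first disagreement with the transcript is at step 6, where the value should be x = 1263.

step 6, x = 1263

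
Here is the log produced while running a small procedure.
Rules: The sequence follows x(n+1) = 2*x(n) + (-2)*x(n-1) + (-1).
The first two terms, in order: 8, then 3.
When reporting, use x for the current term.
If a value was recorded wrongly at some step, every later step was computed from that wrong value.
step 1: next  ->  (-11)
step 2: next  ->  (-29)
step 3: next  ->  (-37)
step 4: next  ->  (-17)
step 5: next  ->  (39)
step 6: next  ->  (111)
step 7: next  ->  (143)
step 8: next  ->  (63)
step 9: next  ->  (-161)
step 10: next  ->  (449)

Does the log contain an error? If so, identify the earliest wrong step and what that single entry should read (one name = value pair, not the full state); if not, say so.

step 10, x = -449

Recomputing the run from the initial state:
step 1: x = -11
step 2: x = -29
step 3: x = -37
step 4: x = -17
step 5: x = 39
step 6: x = 111
step 7: x = 143
step 8: x = 63
step 9: x = -161
step 10: x = -449
The first disagreement with the log is at step 10, where the value should be x = -449.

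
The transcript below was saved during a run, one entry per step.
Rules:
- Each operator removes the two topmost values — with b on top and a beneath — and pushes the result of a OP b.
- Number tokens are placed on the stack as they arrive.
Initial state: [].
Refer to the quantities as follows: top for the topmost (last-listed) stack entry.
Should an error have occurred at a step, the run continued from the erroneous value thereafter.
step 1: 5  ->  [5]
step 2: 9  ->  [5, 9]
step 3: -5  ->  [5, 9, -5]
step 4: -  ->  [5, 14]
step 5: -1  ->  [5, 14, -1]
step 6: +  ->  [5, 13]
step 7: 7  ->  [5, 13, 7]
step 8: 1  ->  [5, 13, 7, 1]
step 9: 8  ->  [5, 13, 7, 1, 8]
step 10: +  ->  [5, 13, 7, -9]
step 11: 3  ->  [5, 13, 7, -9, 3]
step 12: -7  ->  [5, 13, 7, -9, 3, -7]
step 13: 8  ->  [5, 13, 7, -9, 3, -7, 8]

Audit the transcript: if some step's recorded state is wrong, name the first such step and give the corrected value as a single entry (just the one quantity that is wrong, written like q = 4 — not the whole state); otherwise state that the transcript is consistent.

Step 1: push 5: top = 5 — same as recorded.
Step 2: push 9: top = 9 — checks out.
Step 3: push -5: top = -5 — no discrepancy.
Step 4: 9 - -5 = 14 — same as recorded.
Step 5: push -1: top = -1 — same as recorded.
Step 6: 14 + -1 = 13 — same as recorded.
Step 7: push 7: top = 7 — consistent with the transcript.
Step 8: push 1: top = 1 — no discrepancy.
Step 9: push 8: top = 8 — verified.
Step 10: 1 + 8 = 9 — the recorded entry deviates here.
The earliest wrong entry is at step 10: it should read top = 9.

step 10, top = 9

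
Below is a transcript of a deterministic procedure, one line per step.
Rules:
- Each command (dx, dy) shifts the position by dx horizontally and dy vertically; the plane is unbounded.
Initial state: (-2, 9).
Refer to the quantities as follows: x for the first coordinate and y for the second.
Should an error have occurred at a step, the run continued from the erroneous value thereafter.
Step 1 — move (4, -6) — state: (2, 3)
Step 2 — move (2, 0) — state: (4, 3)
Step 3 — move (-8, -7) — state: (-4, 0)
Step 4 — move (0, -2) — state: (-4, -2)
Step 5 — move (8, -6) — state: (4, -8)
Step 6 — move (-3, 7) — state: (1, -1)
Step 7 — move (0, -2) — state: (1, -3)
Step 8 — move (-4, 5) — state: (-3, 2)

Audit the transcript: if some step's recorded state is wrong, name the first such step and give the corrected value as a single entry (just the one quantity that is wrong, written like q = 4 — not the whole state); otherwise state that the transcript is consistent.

step 3, y = -4

Recomputing the run from the initial state:
step 1: x = 2, y = 3
step 2: x = 4, y = 3
step 3: x = -4, y = -4
step 4: x = -4, y = -6
step 5: x = 4, y = -12
step 6: x = 1, y = -5
step 7: x = 1, y = -7
step 8: x = -3, y = -2
The first disagreement with the transcript is at step 3, where the value should be y = -4.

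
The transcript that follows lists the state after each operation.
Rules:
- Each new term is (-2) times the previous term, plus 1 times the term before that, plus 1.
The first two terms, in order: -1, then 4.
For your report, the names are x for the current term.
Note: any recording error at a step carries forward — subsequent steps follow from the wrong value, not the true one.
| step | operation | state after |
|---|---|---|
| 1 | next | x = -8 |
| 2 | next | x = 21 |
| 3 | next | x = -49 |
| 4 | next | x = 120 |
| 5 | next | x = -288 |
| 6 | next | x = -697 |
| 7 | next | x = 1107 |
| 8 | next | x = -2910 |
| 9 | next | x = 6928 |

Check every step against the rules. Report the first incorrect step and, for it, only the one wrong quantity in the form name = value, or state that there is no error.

Recomputing the run from the initial state:
step 1: x = -8
step 2: x = 21
step 3: x = -49
step 4: x = 120
step 5: x = -288
step 6: x = 697
step 7: x = -1681
step 8: x = 4060
step 9: x = -9800
The first disagreement with the transcript is at step 6, where the value should be x = 697.

step 6, x = 697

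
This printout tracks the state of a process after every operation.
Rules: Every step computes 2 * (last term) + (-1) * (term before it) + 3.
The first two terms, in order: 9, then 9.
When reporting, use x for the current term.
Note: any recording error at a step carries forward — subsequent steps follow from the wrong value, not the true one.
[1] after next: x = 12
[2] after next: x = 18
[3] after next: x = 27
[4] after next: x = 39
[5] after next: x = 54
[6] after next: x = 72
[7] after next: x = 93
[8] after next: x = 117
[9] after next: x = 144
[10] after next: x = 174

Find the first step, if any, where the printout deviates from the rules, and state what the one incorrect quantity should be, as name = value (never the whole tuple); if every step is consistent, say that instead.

no error

step 1: x = 2*(9) + (-1)*(9) + (3) = 12 -> exactly as logged
step 2: x = 2*(12) + (-1)*(9) + (3) = 18 -> checks out
step 3: x = 2*(18) + (-1)*(12) + (3) = 27 -> no discrepancy
step 4: x = 2*(27) + (-1)*(18) + (3) = 39 -> matches
step 5: x = 2*(39) + (-1)*(27) + (3) = 54 -> exactly as logged
step 6: x = 2*(54) + (-1)*(39) + (3) = 72 -> checks out
step 7: x = 2*(72) + (-1)*(54) + (3) = 93 -> agrees with the printout
step 8: x = 2*(93) + (-1)*(72) + (3) = 117 -> checks out
step 9: x = 2*(117) + (-1)*(93) + (3) = 144 -> matches
step 10: x = 2*(144) + (-1)*(117) + (3) = 174 -> consistent with the printout
No step deviates from the rules.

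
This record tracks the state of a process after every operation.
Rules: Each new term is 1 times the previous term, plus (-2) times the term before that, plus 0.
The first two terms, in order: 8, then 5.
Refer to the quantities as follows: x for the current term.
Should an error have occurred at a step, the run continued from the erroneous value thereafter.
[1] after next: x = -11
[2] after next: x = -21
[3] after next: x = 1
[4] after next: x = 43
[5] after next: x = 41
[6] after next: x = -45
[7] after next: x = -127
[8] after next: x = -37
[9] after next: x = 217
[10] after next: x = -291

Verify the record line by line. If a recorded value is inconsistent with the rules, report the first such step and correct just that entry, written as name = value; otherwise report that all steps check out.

step 10, x = 291

1. x = 1*(5) + (-2)*(8) + (0) = -11 (exactly as logged)
2. x = 1*(-11) + (-2)*(5) + (0) = -21 (exactly as logged)
3. x = 1*(-21) + (-2)*(-11) + (0) = 1 (no discrepancy)
4. x = 1*(1) + (-2)*(-21) + (0) = 43 (verified)
5. x = 1*(43) + (-2)*(1) + (0) = 41 (consistent with the record)
6. x = 1*(41) + (-2)*(43) + (0) = -45 (in agreement)
7. x = 1*(-45) + (-2)*(41) + (0) = -127 (in agreement)
8. x = 1*(-127) + (-2)*(-45) + (0) = -37 (exactly as logged)
9. x = 1*(-37) + (-2)*(-127) + (0) = 217 (confirmed correct)
10. x = 1*(217) + (-2)*(-37) + (0) = 291 (the record disagrees here)
That makes step 10 the first incorrect line — x = 291 is what it should show.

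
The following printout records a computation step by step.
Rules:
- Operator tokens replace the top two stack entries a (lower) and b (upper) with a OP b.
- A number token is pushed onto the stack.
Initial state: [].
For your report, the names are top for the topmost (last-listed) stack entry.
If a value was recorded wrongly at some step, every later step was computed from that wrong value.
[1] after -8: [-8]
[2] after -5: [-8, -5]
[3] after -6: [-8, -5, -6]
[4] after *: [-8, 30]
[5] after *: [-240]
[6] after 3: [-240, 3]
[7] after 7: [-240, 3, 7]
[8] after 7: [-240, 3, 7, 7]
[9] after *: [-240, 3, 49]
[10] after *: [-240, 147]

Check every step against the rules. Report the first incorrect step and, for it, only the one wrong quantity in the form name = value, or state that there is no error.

no error

1. push -8: top = -8 (matches)
2. push -5: top = -5 (same as recorded)
3. push -6: top = -6 (exactly as logged)
4. -5 * -6 = 30 (exactly as logged)
5. -8 * 30 = -240 (consistent with the printout)
6. push 3: top = 3 (in agreement)
7. push 7: top = 7 (verified)
8. push 7: top = 7 (verified)
9. 7 * 7 = 49 (no discrepancy)
10. 3 * 49 = 147 (agrees with the printout)
All steps check out; nothing to correct.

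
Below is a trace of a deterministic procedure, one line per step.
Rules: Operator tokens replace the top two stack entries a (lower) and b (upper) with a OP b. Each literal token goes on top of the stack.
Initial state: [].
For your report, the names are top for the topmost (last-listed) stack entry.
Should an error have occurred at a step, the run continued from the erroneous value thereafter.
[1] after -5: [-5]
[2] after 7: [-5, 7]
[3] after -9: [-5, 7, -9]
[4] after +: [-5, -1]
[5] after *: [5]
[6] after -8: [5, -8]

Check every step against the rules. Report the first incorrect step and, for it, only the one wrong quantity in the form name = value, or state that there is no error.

step 4, top = -2

Recomputing the run from the initial state:
step 1: [-5]
step 2: [-5, 7]
step 3: [-5, 7, -9]
step 4: [-5, -2]
step 5: [10]
step 6: [10, -8]
The first disagreement with the trace is at step 4, where the value should be top = -2.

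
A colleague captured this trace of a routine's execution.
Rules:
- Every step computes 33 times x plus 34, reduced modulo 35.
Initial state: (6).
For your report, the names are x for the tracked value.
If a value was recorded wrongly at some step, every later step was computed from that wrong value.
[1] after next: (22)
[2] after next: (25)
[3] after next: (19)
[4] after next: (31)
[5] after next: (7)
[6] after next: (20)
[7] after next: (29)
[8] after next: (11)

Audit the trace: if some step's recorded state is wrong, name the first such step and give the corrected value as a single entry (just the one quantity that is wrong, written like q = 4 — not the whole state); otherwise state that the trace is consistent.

no error

Recomputing the run from the initial state:
step 1: x = 22
step 2: x = 25
step 3: x = 19
step 4: x = 31
step 5: x = 7
step 6: x = 20
step 7: x = 29
step 8: x = 11
This matches the trace at every step.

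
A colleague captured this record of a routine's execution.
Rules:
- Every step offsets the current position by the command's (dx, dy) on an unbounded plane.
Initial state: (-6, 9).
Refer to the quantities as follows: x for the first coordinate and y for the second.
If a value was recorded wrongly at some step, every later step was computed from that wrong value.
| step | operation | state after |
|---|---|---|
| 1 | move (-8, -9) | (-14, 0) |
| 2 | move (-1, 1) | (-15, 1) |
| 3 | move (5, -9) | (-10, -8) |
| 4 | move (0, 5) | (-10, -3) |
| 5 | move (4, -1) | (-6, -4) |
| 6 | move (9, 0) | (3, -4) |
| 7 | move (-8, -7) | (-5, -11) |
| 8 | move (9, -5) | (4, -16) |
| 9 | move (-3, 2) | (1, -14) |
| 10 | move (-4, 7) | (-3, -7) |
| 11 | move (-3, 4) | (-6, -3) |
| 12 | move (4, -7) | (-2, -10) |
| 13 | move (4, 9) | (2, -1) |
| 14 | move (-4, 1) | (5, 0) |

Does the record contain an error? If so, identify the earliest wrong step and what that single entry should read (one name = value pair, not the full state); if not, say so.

step 14, x = -2

Step 1: x = -6 + (-8) = -14, y = 9 + (-9) = 0 — in agreement.
Step 2: x = -14 + (-1) = -15, y = 0 + (1) = 1 — confirmed correct.
Step 3: x = -15 + (5) = -10, y = 1 + (-9) = -8 — agrees with the record.
Step 4: x = -10 + (0) = -10, y = -8 + (5) = -3 — consistent with the record.
Step 5: x = -10 + (4) = -6, y = -3 + (-1) = -4 — same as recorded.
Step 6: x = -6 + (9) = 3, y = -4 + (0) = -4 — agrees with the record.
Step 7: x = 3 + (-8) = -5, y = -4 + (-7) = -11 — verified.
Step 8: x = -5 + (9) = 4, y = -11 + (-5) = -16 — same as recorded.
Step 9: x = 4 + (-3) = 1, y = -16 + (2) = -14 — checks out.
Step 10: x = 1 + (-4) = -3, y = -14 + (7) = -7 — no discrepancy.
Step 11: x = -3 + (-3) = -6, y = -7 + (4) = -3 — in agreement.
Step 12: x = -6 + (4) = -2, y = -3 + (-7) = -10 — in agreement.
Step 13: x = -2 + (4) = 2, y = -10 + (9) = -1 — in agreement.
Step 14: x = 2 + (-4) = -2, y = -1 + (1) = 0 — the record has a different value.
Step 14 is the first one off; corrected, x = -2.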